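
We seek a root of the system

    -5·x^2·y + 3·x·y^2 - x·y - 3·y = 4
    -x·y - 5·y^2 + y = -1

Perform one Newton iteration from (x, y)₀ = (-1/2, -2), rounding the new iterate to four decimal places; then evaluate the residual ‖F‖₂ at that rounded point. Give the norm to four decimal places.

5.5412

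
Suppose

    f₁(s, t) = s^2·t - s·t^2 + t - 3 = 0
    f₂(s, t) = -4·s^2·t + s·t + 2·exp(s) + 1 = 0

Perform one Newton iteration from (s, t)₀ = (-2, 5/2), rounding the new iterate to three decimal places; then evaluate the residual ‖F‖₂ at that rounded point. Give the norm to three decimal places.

13.708

At (-2, 5/2): F = (22.000, -43.72933).
Jacobian J = [[2·s·t - t^2, s^2 - 2·s·t + 1], [-8·s·t + t + 2·exp(s), -4·s^2 + s]].
At the point, J = [[-16.250, 15.000], [42.77067, -18.000]] (det J = -349.06006).
Solving J·Δ = −F gives Δ = (0.745, -0.660).
Then the next iterate is (s, t)₁ = (-1.255, 1.840).
Re-evaluating at (-1.255, 1.840): F = (5.98697, -12.33123), so ‖F‖₂ = 13.708.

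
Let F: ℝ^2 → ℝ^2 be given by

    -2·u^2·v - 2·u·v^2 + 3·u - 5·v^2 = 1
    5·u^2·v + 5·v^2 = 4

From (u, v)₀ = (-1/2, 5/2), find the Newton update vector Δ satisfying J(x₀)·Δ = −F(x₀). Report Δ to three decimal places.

At (-1/2, 5/2): F = (-28.750, 30.375).
Jacobian J = [[-4·u·v - 2·v^2 + 3, -2·u^2 - 4·u·v - 10·v], [10·u·v, 5·u^2 + 10·v]].
At the point, J = [[-4.500, -20.500], [-12.500, 26.250]] (det J = -374.375).
Solving J·Δ = −F gives Δ = (-0.353, -1.325).

(-0.353, -1.325)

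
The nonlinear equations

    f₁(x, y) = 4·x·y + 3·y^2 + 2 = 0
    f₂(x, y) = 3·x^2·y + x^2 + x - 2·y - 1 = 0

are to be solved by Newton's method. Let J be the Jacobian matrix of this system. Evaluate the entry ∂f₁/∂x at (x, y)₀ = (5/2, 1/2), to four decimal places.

∂f₁/∂x = 4·y.
At (5/2, 1/2) this is 2.0000.

2.0000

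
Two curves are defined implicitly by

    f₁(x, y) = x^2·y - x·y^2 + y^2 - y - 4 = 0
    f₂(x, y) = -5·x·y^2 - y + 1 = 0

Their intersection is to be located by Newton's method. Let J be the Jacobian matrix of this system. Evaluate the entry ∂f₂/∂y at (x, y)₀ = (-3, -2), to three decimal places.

∂f₂/∂y = -10·x·y - 1.
At (-3, -2) this is -61.000.

-61.000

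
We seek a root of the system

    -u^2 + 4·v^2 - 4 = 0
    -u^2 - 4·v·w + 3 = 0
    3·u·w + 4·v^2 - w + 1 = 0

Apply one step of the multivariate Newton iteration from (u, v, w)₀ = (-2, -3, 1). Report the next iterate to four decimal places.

At (-2, -3, 1): F = (28.0000, 11.0000, 30.0000).
Jacobian J = [[-2·u, 8·v, 0], [-2·u, -4·w, -4·v], [3·w, 8·v, 3·u - 1]].
At the point, J = [[4.0000, -24.0000, 0.0000], [4.0000, -4.0000, 12.0000], [3.0000, -24.0000, -7.0000]] (det J = -272.0000).
Solving J·Δ = −F gives Δ = (-6.0294, 0.1618, 1.1471).
Then the next iterate is (u, v, w)₁ = (-8.0294, -2.8382, 2.1471).

(-8.0294, -2.8382, 2.1471)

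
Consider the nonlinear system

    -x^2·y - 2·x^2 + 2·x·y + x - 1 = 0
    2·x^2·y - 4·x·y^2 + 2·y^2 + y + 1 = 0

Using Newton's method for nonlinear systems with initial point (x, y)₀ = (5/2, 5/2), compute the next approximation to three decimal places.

At (5/2, 5/2): F = (-14.125, -15.250).
Jacobian J = [[-2·x·y - 4·x + 2·y + 1, -x^2 + 2·x], [4·x·y - 4·y^2, 2·x^2 - 8·x·y + 4·y + 1]].
At the point, J = [[-16.500, -1.250], [0.000, -26.500]] (det J = 437.250).
Solving J·Δ = −F gives Δ = (-0.812, -0.575).
Then the next iterate is (x, y)₁ = (1.688, 1.925).

(1.688, 1.925)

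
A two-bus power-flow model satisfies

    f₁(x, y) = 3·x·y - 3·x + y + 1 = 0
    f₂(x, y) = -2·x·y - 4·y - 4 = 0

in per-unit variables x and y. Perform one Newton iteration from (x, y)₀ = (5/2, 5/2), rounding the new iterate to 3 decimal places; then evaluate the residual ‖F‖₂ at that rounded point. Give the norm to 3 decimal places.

3793.716

At (5/2, 5/2): F = (14.750, -26.500).
Jacobian J = [[3·y - 3, 3·x + 1], [-2·y, -2·x - 4]].
At the point, J = [[4.500, 8.500], [-5.000, -9.000]] (det J = 2.000).
Solving J·Δ = −F gives Δ = (-46.250, 22.750).
Then the next iterate is (x, y)₁ = (-43.750, 25.250).
Re-evaluating at (-43.750, 25.250): F = (-3156.56250, 2104.375), so ‖F‖₂ = 3793.716.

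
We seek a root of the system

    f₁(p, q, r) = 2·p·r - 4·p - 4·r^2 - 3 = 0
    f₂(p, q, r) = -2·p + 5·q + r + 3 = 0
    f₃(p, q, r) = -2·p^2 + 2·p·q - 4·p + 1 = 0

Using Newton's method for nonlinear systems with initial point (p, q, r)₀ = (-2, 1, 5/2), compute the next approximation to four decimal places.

(-3.7143, -2.3214, 1.1786)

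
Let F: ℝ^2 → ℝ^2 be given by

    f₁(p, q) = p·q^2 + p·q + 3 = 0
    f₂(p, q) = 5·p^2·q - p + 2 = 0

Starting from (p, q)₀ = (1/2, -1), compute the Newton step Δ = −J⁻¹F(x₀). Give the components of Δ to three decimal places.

(1.292, 6.000)

At (1/2, -1): F = (3.000, 0.250).
Jacobian J = [[q^2 + q, 2·p·q + p], [10·p·q - 1, 5·p^2]].
At the point, J = [[0.000, -0.500], [-6.000, 1.250]] (det J = -3.000).
Solving J·Δ = −F gives Δ = (1.292, 6.000).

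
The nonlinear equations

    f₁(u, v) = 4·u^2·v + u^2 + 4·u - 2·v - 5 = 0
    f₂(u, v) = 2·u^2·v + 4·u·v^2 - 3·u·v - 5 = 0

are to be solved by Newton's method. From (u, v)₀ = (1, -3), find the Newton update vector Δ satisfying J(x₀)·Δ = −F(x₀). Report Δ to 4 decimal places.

At (1, -3): F = (-6.0000, 34.0000).
Jacobian J = [[8·u·v + 2·u + 4, 4·u^2 - 2], [4·u·v + 4·v^2 - 3·v, 2·u^2 + 8·u·v - 3·u]].
At the point, J = [[-18.0000, 2.0000], [33.0000, -25.0000]] (det J = 384.0000).
Solving J·Δ = −F gives Δ = (-0.2135, 1.0781).

(-0.2135, 1.0781)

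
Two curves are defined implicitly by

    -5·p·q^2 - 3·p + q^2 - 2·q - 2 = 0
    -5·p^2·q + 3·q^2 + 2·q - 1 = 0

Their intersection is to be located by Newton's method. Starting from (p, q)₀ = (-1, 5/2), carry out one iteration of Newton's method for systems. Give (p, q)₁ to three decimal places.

(-0.896, 1.430)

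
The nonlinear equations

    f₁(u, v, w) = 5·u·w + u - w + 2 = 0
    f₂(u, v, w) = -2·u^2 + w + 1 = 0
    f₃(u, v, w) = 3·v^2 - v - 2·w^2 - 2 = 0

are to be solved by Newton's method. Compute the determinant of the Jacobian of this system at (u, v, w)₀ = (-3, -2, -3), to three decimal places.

J = [[5·w + 1, 0, 5·u - 1], [-4·u, 0, 1], [0, 6·v - 1, -4·w]].
At the point, J = [[-14.000, 0.000, -16.000], [12.000, 0.000, 1.000], [0.000, -13.000, 12.000]].
det J = 2314.000.

2314.000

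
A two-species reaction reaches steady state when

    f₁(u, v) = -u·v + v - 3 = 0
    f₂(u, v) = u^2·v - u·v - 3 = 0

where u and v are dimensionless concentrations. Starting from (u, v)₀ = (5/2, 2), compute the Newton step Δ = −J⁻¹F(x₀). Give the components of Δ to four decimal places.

(3.5000, -8.6667)

At (5/2, 2): F = (-6.0000, 4.5000).
Jacobian J = [[-v, -u + 1], [2·u·v - v, u^2 - u]].
At the point, J = [[-2.0000, -1.5000], [8.0000, 3.7500]] (det J = 4.5000).
Solving J·Δ = −F gives Δ = (3.5000, -8.6667).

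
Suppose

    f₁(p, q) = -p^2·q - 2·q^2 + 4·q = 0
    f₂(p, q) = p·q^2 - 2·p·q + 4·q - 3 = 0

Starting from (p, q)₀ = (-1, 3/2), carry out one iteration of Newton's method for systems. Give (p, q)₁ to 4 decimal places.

At (-1, 3/2): F = (0.0000, 3.7500).
Jacobian J = [[-2·p·q, -p^2 - 4·q + 4], [q^2 - 2·q, 2·p·q - 2·p + 4]].
At the point, J = [[3.0000, -3.0000], [-0.7500, 3.0000]] (det J = 6.7500).
Solving J·Δ = −F gives Δ = (-1.6667, -1.6667).
Then the next iterate is (p, q)₁ = (-2.6667, -0.1667).

(-2.6667, -0.1667)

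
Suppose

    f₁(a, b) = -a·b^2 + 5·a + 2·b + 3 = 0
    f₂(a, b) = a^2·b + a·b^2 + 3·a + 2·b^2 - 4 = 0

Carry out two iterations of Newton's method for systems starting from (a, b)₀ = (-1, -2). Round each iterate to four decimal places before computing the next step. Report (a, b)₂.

At (-1, -2): F = (-2.0000, -5.0000).
Jacobian J = [[-b^2 + 5, -2·a·b + 2], [2·a·b + b^2 + 3, a^2 + 2·a·b + 4·b]].
At the point, J = [[1.0000, -2.0000], [11.0000, -3.0000]] (det J = 19.0000).
Solving J·Δ = −F gives Δ = (0.2105, -0.8947).
Then the next iterate is (a, b)₁ = (-0.7895, -2.8947).
Round to (-0.7895, -2.8947) and repeat: F = (-0.121452, 1.970332), J = [[-3.379288, -2.570731], [15.950019, -6.384758]].
Δ = (-0.0933, 0.0754), so (a, b)₂ = (-0.8828, -2.8193).

(-0.8828, -2.8193)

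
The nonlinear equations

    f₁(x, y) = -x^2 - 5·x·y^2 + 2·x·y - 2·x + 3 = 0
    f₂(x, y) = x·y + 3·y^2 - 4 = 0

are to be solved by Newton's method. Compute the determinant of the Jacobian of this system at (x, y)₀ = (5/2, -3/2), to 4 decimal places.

201.8750

J = [[-2·x - 5·y^2 + 2·y - 2, -10·x·y + 2·x], [y, x + 6·y]].
At the point, J = [[-21.2500, 42.5000], [-1.5000, -6.5000]].
det J = 201.8750.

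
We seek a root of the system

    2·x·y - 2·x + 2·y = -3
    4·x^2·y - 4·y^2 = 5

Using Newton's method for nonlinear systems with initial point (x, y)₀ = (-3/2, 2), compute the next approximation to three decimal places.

(-2.316, 4.368)

At (-3/2, 2): F = (4.000, -3.000).
Jacobian J = [[2·y - 2, 2·x + 2], [8·x·y, 4·x^2 - 8·y]].
At the point, J = [[2.000, -1.000], [-24.000, -7.000]] (det J = -38.000).
Solving J·Δ = −F gives Δ = (-0.816, 2.368).
Then the next iterate is (x, y)₁ = (-2.316, 4.368).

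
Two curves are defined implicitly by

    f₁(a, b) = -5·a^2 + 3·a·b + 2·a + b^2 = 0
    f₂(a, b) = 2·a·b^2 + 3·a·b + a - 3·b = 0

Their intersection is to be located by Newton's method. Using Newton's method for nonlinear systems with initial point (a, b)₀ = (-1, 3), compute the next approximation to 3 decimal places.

At (-1, 3): F = (-7.000, -37.000).
Jacobian J = [[-10·a + 3·b + 2, 3·a + 2·b], [2·b^2 + 3·b + 1, 4·a·b + 3·a - 3]].
At the point, J = [[21.000, 3.000], [28.000, -18.000]] (det J = -462.000).
Solving J·Δ = −F gives Δ = (0.513, -1.258).
Then the next iterate is (a, b)₁ = (-0.487, 1.742).

(-0.487, 1.742)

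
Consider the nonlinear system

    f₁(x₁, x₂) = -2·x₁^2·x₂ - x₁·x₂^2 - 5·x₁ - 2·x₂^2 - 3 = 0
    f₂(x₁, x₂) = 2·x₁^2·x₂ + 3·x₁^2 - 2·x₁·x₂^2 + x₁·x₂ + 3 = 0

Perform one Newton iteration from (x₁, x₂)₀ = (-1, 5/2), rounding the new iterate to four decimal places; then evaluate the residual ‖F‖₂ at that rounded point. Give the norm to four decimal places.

7.5288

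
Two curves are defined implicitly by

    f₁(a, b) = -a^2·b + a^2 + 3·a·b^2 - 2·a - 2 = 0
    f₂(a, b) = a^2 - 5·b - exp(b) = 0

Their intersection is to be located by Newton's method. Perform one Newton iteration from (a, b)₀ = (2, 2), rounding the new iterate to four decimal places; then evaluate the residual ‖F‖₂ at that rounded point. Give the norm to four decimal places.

2.5238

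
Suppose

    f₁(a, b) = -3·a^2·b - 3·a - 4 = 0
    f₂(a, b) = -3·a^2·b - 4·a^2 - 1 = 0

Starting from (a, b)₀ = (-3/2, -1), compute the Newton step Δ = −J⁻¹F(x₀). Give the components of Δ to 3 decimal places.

(0.700, -0.170)

At (-3/2, -1): F = (7.250, -3.250).
Jacobian J = [[-6·a·b - 3, -3·a^2], [-6·a·b - 8·a, -3·a^2]].
At the point, J = [[-12.000, -6.750], [3.000, -6.750]] (det J = 101.250).
Solving J·Δ = −F gives Δ = (0.700, -0.170).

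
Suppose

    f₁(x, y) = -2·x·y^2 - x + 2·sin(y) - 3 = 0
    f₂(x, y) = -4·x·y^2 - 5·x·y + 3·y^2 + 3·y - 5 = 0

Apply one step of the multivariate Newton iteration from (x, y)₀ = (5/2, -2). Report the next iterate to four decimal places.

(-2.1034, -2.7362)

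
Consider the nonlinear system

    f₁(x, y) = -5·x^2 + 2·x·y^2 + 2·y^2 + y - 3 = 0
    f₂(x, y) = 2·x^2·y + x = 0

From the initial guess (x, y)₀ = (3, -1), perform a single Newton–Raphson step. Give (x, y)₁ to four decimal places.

(1.5605, -1.0463)

At (3, -1): F = (-41.0000, -15.0000).
Jacobian J = [[-10·x + 2·y^2, 4·x·y + 4·y + 1], [4·x·y + 1, 2·x^2]].
At the point, J = [[-28.0000, -15.0000], [-11.0000, 18.0000]] (det J = -669.0000).
Solving J·Δ = −F gives Δ = (-1.4395, -0.0463).
Then the next iterate is (x, y)₁ = (1.5605, -1.0463).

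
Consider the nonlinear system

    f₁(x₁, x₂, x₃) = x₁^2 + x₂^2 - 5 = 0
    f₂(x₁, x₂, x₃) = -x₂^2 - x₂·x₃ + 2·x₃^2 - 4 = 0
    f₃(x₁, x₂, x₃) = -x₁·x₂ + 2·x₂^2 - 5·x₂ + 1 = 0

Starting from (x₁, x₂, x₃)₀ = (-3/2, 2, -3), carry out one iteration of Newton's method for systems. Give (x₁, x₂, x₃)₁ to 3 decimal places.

(-1.932, 1.364, -1.812)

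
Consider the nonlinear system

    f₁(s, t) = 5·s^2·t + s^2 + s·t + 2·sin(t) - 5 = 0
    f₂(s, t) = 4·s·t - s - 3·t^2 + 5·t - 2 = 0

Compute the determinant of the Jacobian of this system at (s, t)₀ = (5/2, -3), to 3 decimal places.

-1995.990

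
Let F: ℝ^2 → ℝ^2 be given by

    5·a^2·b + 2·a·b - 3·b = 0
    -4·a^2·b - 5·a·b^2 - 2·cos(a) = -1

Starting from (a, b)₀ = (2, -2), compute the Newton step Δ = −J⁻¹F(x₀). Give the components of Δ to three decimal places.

At (2, -2): F = (-42.000, -6.16771).
Jacobian J = [[10·a·b + 2·b, 5·a^2 + 2·a - 3], [-8·a·b - 5·b^2 + 2·sin(a), -4·a^2 - 10·a·b]].
At the point, J = [[-44.000, 21.000], [13.81859, 24.000]] (det J = -1346.19049).
Solving J·Δ = −F gives Δ = (-0.653, 0.633).

(-0.653, 0.633)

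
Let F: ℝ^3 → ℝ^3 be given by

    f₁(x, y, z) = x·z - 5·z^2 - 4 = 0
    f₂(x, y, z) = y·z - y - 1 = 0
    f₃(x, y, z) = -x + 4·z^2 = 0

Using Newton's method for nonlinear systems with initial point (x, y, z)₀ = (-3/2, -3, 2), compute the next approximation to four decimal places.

(3.8095, -1.2857, 1.2381)

At (-3/2, -3, 2): F = (-27.0000, -4.0000, 17.5000).
Jacobian J = [[z, 0, x - 10·z], [0, z - 1, y], [-1, 0, 8·z]].
At the point, J = [[2.0000, 0.0000, -21.5000], [0.0000, 1.0000, -3.0000], [-1.0000, 0.0000, 16.0000]] (det J = 10.5000).
Solving J·Δ = −F gives Δ = (5.3095, 1.7143, -0.7619).
Then the next iterate is (x, y, z)₁ = (3.8095, -1.2857, 1.2381).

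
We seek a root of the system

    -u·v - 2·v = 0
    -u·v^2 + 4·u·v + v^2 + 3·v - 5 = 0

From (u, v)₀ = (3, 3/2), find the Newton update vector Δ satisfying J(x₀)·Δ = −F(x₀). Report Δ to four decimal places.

At (3, 3/2): F = (-7.5000, 13.0000).
Jacobian J = [[-v, -u - 2], [-v^2 + 4·v, -2·u·v + 4·u + 2·v + 3]].
At the point, J = [[-1.5000, -5.0000], [3.7500, 9.0000]] (det J = 5.2500).
Solving J·Δ = −F gives Δ = (0.4762, -1.6429).

(0.4762, -1.6429)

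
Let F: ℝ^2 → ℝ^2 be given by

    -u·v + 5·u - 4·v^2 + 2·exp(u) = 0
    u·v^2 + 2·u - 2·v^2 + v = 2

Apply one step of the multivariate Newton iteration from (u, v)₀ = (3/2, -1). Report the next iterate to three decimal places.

At (3/2, -1): F = (13.96338, -0.500).
Jacobian J = [[-v + 2·exp(u) + 5, -u - 8·v], [v^2 + 2, 2·u·v - 4·v + 1]].
At the point, J = [[14.96338, 6.500], [3.000, 2.000]] (det J = 10.42676).
Solving J·Δ = −F gives Δ = (-2.990, 4.735).
Then the next iterate is (u, v)₁ = (-1.490, 3.735).

(-1.490, 3.735)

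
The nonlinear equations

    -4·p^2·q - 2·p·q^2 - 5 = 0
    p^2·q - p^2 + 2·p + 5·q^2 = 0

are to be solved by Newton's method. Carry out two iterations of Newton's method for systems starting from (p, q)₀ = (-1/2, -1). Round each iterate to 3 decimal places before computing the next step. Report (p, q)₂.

(-0.996, -0.877)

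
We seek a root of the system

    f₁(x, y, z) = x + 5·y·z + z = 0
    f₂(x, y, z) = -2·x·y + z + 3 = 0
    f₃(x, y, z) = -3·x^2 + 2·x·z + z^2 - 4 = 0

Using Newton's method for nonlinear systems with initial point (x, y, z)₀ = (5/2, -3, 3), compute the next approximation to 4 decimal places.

At (5/2, -3, 3): F = (-39.5000, 21.0000, 1.2500).
Jacobian J = [[1, 5·z, 5·y + 1], [-2·y, -2·x, 1], [-6·x + 2·z, 0, 2·x + 2·z]].
At the point, J = [[1.0000, 15.0000, -14.0000], [6.0000, -5.0000, 1.0000], [-9.0000, 0.0000, 11.0000]] (det J = -550.0000).
Solving J·Δ = −F gives Δ = (-2.4750, 0.8023, -2.1386).
Then the next iterate is (x, y, z)₁ = (0.0250, -2.1977, 0.8614).

(0.0250, -2.1977, 0.8614)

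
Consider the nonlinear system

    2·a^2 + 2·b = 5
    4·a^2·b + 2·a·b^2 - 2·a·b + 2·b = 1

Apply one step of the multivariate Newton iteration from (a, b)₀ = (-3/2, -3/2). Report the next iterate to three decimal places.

At (-3/2, -3/2): F = (-3.500, -28.750).
Jacobian J = [[4·a, 2], [8·a·b + 2·b^2 - 2·b, 4·a^2 + 4·a·b - 2·a + 2]].
At the point, J = [[-6.000, 2.000], [25.500, 23.000]] (det J = -189.000).
Solving J·Δ = −F gives Δ = (-0.122, 1.385).
Then the next iterate is (a, b)₁ = (-1.622, -0.115).

(-1.622, -0.115)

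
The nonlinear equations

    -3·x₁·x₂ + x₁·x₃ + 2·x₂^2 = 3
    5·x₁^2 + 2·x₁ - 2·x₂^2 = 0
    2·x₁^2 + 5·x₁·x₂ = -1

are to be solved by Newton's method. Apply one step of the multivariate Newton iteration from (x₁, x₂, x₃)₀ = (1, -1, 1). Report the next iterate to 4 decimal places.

(0.4844, -0.7031, 2.1406)

At (1, -1, 1): F = (3.0000, 5.0000, -2.0000).
Jacobian J = [[-3·x₂ + x₃, -3·x₁ + 4·x₂, x₁], [10·x₁ + 2, -4·x₂, 0], [4·x₁ + 5·x₂, 5·x₁, 0]].
At the point, J = [[4.0000, -7.0000, 1.0000], [12.0000, 4.0000, 0.0000], [-1.0000, 5.0000, 0.0000]] (det J = 64.0000).
Solving J·Δ = −F gives Δ = (-0.5156, 0.2969, 1.1406).
Then the next iterate is (x₁, x₂, x₃)₁ = (0.4844, -0.7031, 2.1406).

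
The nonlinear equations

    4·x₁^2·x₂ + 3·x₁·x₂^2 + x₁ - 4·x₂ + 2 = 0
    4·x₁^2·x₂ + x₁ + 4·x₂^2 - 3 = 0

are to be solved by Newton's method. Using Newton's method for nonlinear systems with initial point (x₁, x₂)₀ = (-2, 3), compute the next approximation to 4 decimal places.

(-1.3900, 1.7417)

At (-2, 3): F = (-18.0000, 79.0000).
Jacobian J = [[8·x₁·x₂ + 3·x₂^2 + 1, 4·x₁^2 + 6·x₁·x₂ - 4], [8·x₁·x₂ + 1, 4·x₁^2 + 8·x₂]].
At the point, J = [[-20.0000, -24.0000], [-47.0000, 40.0000]] (det J = -1928.0000).
Solving J·Δ = −F gives Δ = (0.6100, -1.2583).
Then the next iterate is (x₁, x₂)₁ = (-1.3900, 1.7417).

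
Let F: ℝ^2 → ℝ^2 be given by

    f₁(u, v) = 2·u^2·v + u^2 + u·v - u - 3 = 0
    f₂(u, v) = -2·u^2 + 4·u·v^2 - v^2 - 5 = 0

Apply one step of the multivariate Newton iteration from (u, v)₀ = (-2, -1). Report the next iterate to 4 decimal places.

At (-2, -1): F = (-3.0000, -22.0000).
Jacobian J = [[4·u·v + 2·u + v - 1, 2·u^2 + u], [-4·u + 4·v^2, 8·u·v - 2·v]].
At the point, J = [[2.0000, 6.0000], [12.0000, 18.0000]] (det J = -36.0000).
Solving J·Δ = −F gives Δ = (2.1667, -0.2222).
Then the next iterate is (u, v)₁ = (0.1667, -1.2222).

(0.1667, -1.2222)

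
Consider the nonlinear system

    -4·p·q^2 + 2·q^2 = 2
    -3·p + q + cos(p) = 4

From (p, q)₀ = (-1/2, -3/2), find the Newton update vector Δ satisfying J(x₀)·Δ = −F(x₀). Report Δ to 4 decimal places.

At (-1/2, -3/2): F = (7.0000, -3.122417).
Jacobian J = [[-4·q^2, -8·p·q + 4·q], [-sin(p) - 3, 1]].
At the point, J = [[-9.0000, -12.0000], [-2.520574, 1.0000]] (det J = -39.246894).
Solving J·Δ = −F gives Δ = (-0.7763, 1.1656).

(-0.7763, 1.1656)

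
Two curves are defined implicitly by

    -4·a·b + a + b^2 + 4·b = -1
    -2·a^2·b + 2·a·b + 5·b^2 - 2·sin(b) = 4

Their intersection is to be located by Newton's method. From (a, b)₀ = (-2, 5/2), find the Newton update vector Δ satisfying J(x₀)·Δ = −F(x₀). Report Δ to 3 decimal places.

(1.046, -1.520)

At (-2, 5/2): F = (35.250, -3.94694).
Jacobian J = [[-4·b + 1, -4·a + 2·b + 4], [-4·a·b + 2·b, -2·a^2 + 2·a + 10·b - 2·cos(b)]].
At the point, J = [[-9.000, 17.000], [25.000, 14.60229]] (det J = -556.42059).
Solving J·Δ = −F gives Δ = (1.046, -1.520).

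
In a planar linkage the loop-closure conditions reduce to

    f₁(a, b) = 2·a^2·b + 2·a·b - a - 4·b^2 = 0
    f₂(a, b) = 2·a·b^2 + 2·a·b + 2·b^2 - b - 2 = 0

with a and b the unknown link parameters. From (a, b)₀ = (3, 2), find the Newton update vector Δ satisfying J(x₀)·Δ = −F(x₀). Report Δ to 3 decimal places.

At (3, 2): F = (29.000, 40.000).
Jacobian J = [[4·a·b + 2·b - 1, 2·a^2 + 2·a - 8·b], [2·b^2 + 2·b, 4·a·b + 2·a + 4·b - 1]].
At the point, J = [[27.000, 8.000], [12.000, 37.000]] (det J = 903.000).
Solving J·Δ = −F gives Δ = (-0.834, -0.811).

(-0.834, -0.811)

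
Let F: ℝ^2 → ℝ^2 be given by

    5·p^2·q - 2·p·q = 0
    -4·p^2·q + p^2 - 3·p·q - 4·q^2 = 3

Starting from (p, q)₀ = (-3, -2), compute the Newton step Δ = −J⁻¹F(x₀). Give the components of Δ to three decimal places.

(0.643, 1.193)

At (-3, -2): F = (-102.000, 44.000).
Jacobian J = [[10·p·q - 2·q, 5·p^2 - 2·p], [-8·p·q + 2·p - 3·q, -4·p^2 - 3·p - 8·q]].
At the point, J = [[64.000, 51.000], [-48.000, -11.000]] (det J = 1744.000).
Solving J·Δ = −F gives Δ = (0.643, 1.193).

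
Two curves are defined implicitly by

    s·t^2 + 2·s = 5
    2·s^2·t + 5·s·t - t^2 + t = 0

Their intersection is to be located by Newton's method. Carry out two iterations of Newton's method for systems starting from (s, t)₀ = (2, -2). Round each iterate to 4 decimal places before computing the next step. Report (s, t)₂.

(-0.0793, -1.0427)

At (2, -2): F = (7.0000, -42.0000).
Jacobian J = [[t^2 + 2, 2·s·t], [4·s·t + 5·t, 2·s^2 + 5·s - 2·t + 1]].
At the point, J = [[6.0000, -8.0000], [-26.0000, 23.0000]] (det J = -70.0000).
Solving J·Δ = −F gives Δ = (-2.5000, -1.0000).
Then the next iterate is (s, t)₁ = (-0.5000, -3.0000).
Round to (-0.5000, -3.0000) and repeat: F = (-10.5000, -6.0000), J = [[11.0000, 3.0000], [-9.0000, 5.0000]].
Δ = (0.4207, 1.9573), so (s, t)₂ = (-0.0793, -1.0427).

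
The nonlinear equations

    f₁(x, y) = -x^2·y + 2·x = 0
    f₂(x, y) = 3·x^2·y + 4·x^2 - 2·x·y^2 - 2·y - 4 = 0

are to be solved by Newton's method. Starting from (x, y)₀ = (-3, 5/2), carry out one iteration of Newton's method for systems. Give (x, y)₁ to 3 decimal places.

(-1.117, 2.891)

At (-3, 5/2): F = (-28.500, 132.000).
Jacobian J = [[-2·x·y + 2, -x^2], [6·x·y + 8·x - 2·y^2, 3·x^2 - 4·x·y - 2]].
At the point, J = [[17.000, -9.000], [-81.500, 55.000]] (det J = 201.500).
Solving J·Δ = −F gives Δ = (1.883, 0.391).
Then the next iterate is (x, y)₁ = (-1.117, 2.891).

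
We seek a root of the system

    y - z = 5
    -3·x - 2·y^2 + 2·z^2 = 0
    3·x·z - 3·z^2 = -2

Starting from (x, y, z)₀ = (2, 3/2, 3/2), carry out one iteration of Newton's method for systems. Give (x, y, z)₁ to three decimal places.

At (2, 3/2, 3/2): F = (-5.000, -6.000, 4.250).
Jacobian J = [[0, 1, -1], [-3, -4·y, 4·z], [3·z, 0, 3·x - 6·z]].
At the point, J = [[0.000, 1.000, -1.000], [-3.000, -6.000, 6.000], [4.500, 0.000, -3.000]] (det J = -9.000).
Solving J·Δ = −F gives Δ = (-12.000, -11.583, -16.583).
Then the next iterate is (x, y, z)₁ = (-10.000, -10.083, -15.083).

(-10.000, -10.083, -15.083)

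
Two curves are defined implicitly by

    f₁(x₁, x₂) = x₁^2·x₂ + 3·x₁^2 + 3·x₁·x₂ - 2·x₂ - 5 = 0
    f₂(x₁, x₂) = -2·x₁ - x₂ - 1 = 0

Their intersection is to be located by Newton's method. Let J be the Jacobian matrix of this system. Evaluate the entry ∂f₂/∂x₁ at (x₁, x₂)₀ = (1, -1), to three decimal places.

-2.000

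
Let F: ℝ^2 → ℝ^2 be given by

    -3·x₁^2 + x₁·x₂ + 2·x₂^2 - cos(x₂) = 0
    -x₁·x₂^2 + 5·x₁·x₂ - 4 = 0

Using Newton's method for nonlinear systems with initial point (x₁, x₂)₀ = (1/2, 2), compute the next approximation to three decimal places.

(0.741, 1.105)

At (1/2, 2): F = (8.66615, -1.000).
Jacobian J = [[-6·x₁ + x₂, x₁ + 4·x₂ + sin(x₂)], [-x₂^2 + 5·x₂, -2·x₁·x₂ + 5·x₁]].
At the point, J = [[-1.000, 9.40930], [6.000, 0.500]] (det J = -56.95578).
Solving J·Δ = −F gives Δ = (0.241, -0.895).
Then the next iterate is (x₁, x₂)₁ = (0.741, 1.105).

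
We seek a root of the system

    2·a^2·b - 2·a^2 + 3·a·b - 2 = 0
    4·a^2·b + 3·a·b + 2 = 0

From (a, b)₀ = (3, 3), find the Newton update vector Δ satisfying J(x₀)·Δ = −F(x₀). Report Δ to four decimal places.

(-1.3590, -0.5983)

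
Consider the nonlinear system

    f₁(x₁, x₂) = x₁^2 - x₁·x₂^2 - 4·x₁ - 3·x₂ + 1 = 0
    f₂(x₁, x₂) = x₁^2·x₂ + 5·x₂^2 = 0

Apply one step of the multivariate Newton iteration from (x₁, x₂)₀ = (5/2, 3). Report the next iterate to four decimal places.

(-2.2031, 3.1875)

At (5/2, 3): F = (-34.2500, 63.7500).
Jacobian J = [[2·x₁ - x₂^2 - 4, -2·x₁·x₂ - 3], [2·x₁·x₂, x₁^2 + 10·x₂]].
At the point, J = [[-8.0000, -18.0000], [15.0000, 36.2500]] (det J = -20.0000).
Solving J·Δ = −F gives Δ = (-4.7031, 0.1875).
Then the next iterate is (x₁, x₂)₁ = (-2.2031, 3.1875).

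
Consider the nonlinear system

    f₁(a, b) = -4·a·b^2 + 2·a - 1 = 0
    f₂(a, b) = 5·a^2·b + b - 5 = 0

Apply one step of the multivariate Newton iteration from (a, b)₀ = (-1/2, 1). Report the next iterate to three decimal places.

(-1.210, 0.645)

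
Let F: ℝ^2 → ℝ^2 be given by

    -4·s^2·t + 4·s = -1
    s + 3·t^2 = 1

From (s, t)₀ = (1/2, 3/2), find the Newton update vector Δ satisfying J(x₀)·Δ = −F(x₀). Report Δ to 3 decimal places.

At (1/2, 3/2): F = (1.500, 6.250).
Jacobian J = [[-8·s·t + 4, -4·s^2], [1, 6·t]].
At the point, J = [[-2.000, -1.000], [1.000, 9.000]] (det J = -17.000).
Solving J·Δ = −F gives Δ = (1.162, -0.824).

(1.162, -0.824)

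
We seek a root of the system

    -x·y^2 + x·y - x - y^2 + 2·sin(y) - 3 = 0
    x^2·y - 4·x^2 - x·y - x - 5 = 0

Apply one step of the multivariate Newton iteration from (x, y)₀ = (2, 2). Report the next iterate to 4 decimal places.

At (2, 2): F = (-11.181405, -19.0000).
Jacobian J = [[-y^2 + y - 1, -2·x·y + x - 2·y + 2·cos(y)], [2·x·y - 8·x - y - 1, x^2 - x]].
At the point, J = [[-3.0000, -10.832294], [-11.0000, 2.0000]] (det J = -125.155230).
Solving J·Δ = −F gives Δ = (-1.8231, -0.5273).
Then the next iterate is (x, y)₁ = (0.1769, 1.4727).

(0.1769, 1.4727)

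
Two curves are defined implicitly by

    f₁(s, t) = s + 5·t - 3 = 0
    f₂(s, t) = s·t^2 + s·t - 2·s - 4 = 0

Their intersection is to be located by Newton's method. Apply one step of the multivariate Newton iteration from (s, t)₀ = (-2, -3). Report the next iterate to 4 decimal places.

(-16.0000, 3.8000)

At (-2, -3): F = (-20.0000, -12.0000).
Jacobian J = [[1, 5], [t^2 + t - 2, 2·s·t + s]].
At the point, J = [[1.0000, 5.0000], [4.0000, 10.0000]] (det J = -10.0000).
Solving J·Δ = −F gives Δ = (-14.0000, 6.8000).
Then the next iterate is (s, t)₁ = (-16.0000, 3.8000).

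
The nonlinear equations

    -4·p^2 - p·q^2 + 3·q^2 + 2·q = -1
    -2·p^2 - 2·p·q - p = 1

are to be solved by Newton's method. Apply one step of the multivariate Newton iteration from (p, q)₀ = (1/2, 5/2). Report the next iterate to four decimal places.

(0.1465, 0.8277)

At (1/2, 5/2): F = (20.6250, -4.5000).
Jacobian J = [[-8·p - q^2, -2·p·q + 6·q + 2], [-4·p - 2·q - 1, -2·p]].
At the point, J = [[-10.2500, 14.5000], [-8.0000, -1.0000]] (det J = 126.2500).
Solving J·Δ = −F gives Δ = (-0.3535, -1.6723).
Then the next iterate is (p, q)₁ = (0.1465, 0.8277).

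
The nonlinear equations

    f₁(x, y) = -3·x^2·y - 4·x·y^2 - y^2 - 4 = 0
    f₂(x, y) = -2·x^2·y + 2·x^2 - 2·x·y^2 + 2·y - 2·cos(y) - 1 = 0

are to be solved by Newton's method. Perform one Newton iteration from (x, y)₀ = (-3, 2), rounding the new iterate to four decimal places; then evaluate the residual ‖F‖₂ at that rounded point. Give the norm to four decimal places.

4.5836

At (-3, 2): F = (-14.0000, 9.832294).
Jacobian J = [[-6·x·y - 4·y^2, -3·x^2 - 8·x·y - 2·y], [-4·x·y + 4·x - 2·y^2, -2·x^2 - 4·x·y + 2·sin(y) + 2]].
At the point, J = [[20.0000, 17.0000], [4.0000, 9.818595]] (det J = 128.371897).
Solving J·Δ = −F gives Δ = (2.3729, -1.9681).
Then the next iterate is (x, y)₁ = (-0.6271, 0.0319).
Re-evaluating at (-0.6271, 0.0319): F = (-4.036099, -2.172487), so ‖F‖₂ = 4.5836.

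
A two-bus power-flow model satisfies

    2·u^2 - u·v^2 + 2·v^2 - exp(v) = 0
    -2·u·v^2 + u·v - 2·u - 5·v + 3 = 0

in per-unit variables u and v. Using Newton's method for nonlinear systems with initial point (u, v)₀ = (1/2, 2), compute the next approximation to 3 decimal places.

(1.812, -0.529)

At (1/2, 2): F = (-0.88906, -11.000).
Jacobian J = [[4·u - v^2, -2·u·v + 4·v - exp(v)], [-2·v^2 + v - 2, -4·u·v + u - 5]].
At the point, J = [[-2.000, -1.38906], [-8.000, -8.500]] (det J = 5.88755).
Solving J·Δ = −F gives Δ = (1.312, -2.529).
Then the next iterate is (u, v)₁ = (1.812, -0.529).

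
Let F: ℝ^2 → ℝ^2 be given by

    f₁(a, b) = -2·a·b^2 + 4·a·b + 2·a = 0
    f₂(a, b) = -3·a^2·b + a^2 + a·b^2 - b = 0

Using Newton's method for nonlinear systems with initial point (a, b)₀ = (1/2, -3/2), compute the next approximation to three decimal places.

(-0.056, -1.596)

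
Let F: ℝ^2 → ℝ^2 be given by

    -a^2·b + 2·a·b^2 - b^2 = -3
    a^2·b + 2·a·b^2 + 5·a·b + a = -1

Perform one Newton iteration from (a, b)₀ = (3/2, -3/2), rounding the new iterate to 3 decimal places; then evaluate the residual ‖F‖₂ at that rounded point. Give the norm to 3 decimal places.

4.147

At (3/2, -3/2): F = (10.875, -5.375).
Jacobian J = [[-2·a·b + 2·b^2, -a^2 + 4·a·b - 2·b], [2·a·b + 2·b^2 + 5·b + 1, a^2 + 4·a·b + 5·a]].
At the point, J = [[9.000, -8.250], [-6.500, 0.750]] (det J = -46.875).
Solving J·Δ = −F gives Δ = (-0.772, 0.476).
Then the next iterate is (a, b)₁ = (0.728, -1.024).
Re-evaluating at (0.728, -1.024): F = (4.02085, -1.01534), so ‖F‖₂ = 4.147.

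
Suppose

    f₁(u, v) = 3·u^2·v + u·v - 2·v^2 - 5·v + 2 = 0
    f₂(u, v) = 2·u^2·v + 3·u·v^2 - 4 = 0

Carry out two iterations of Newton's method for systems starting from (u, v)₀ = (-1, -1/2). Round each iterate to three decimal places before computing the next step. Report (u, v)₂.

(-1.050, -0.286)

At (-1, -1/2): F = (3.000, -5.750).
Jacobian J = [[6·u·v + v, 3·u^2 + u - 4·v - 5], [4·u·v + 3·v^2, 2·u^2 + 6·u·v]].
At the point, J = [[2.500, -1.000], [2.750, 5.000]] (det J = 15.250).
Solving J·Δ = −F gives Δ = (-0.607, 1.484).
Then the next iterate is (u, v)₁ = (-1.607, 0.984).
Round to (-1.607, 0.984) and repeat: F = (1.18559, -3.58570), J = [[-8.50373, -2.79565], [-3.42038, -4.32283]].
Δ = (0.557, -1.270), so (u, v)₂ = (-1.050, -0.286).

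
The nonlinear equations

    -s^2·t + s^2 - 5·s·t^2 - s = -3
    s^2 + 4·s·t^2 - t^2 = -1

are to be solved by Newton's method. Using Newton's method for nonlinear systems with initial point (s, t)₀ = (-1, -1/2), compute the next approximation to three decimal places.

At (-1, -1/2): F = (6.750, 0.750).
Jacobian J = [[-2·s·t + 2·s - 5·t^2 - 1, -s^2 - 10·s·t], [2·s + 4·t^2, 8·s·t - 2·t]].
At the point, J = [[-5.250, -6.000], [-1.000, 5.000]] (det J = -32.250).
Solving J·Δ = −F gives Δ = (1.186, 0.087).
Then the next iterate is (s, t)₁ = (0.186, -0.413).

(0.186, -0.413)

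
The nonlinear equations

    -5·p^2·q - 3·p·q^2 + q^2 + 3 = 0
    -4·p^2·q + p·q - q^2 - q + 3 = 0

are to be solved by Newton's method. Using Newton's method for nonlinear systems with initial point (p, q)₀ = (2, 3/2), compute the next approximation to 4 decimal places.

At (2, 3/2): F = (-38.2500, -21.7500).
Jacobian J = [[-10·p·q - 3·q^2, -5·p^2 - 6·p·q + 2·q], [-8·p·q + q, -4·p^2 + p - 2·q - 1]].
At the point, J = [[-36.7500, -35.0000], [-22.5000, -18.0000]] (det J = -126.0000).
Solving J·Δ = −F gives Δ = (-0.5774, -0.4866).
Then the next iterate is (p, q)₁ = (1.4226, 1.0134).

(1.4226, 1.0134)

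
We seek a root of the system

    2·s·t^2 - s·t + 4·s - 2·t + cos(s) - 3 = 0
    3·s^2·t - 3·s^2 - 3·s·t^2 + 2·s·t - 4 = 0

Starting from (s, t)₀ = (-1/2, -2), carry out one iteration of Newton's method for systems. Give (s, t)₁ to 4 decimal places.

At (-1/2, -2): F = (-5.122417, 1.7500).
Jacobian J = [[2·t^2 - t - sin(s) + 4, 4·s·t - s - 2], [6·s·t - 6·s - 3·t^2 + 2·t, 3·s^2 - 6·s·t + 2·s]].
At the point, J = [[14.479426, 2.5000], [-7.0000, -6.2500]] (det J = -72.996410).
Solving J·Δ = −F gives Δ = (0.3787, -0.1441).
Then the next iterate is (s, t)₁ = (-0.1213, -2.1441).

(-0.1213, -2.1441)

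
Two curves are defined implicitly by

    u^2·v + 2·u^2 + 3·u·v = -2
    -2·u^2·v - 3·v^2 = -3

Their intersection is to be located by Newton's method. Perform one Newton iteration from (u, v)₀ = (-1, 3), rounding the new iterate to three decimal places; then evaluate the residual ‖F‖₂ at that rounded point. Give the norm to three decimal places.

7.487

At (-1, 3): F = (-2.000, -30.000).
Jacobian J = [[2·u·v + 4·u + 3·v, u^2 + 3·u], [-4·u·v, -2·u^2 - 6·v]].
At the point, J = [[-1.000, -2.000], [12.000, -20.000]] (det J = 44.000).
Solving J·Δ = −F gives Δ = (0.455, -1.227).
Then the next iterate is (u, v)₁ = (-0.545, 1.773).
Re-evaluating at (-0.545, 1.773): F = (0.22182, -7.48384), so ‖F‖₂ = 7.487.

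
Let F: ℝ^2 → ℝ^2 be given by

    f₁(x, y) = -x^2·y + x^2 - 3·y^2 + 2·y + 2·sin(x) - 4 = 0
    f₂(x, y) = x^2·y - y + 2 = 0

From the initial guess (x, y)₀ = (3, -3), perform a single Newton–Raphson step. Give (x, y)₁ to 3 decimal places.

(2.369, -1.671)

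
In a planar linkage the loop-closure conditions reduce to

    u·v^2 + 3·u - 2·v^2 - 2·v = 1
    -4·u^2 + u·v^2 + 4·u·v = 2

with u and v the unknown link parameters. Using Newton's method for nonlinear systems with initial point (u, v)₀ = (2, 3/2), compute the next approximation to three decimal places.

(1.569, 1.369)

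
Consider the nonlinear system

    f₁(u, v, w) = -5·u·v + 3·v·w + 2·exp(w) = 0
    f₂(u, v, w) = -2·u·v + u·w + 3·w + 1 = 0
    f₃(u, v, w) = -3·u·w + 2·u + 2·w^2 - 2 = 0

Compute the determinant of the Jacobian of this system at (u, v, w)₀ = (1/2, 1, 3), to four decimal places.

J = [[-5·v, -5·u + 3·w, 3·v + 2·exp(w)], [-2·v + w, -2·u, u + 3], [-3·w + 2, 0, -3·u + 4·w]].
At the point, J = [[-5.0000, 6.5000, 43.171074], [1.0000, -1.0000, 3.5000], [-7.0000, 0.0000, 10.5000]].
det J = -477.1975.

-477.1975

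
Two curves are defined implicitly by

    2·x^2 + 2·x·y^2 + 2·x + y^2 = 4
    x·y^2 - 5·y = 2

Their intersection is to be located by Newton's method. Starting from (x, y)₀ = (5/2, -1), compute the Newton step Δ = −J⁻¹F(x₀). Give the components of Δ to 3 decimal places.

(-1.008, 0.449)

At (5/2, -1): F = (19.500, 5.500).
Jacobian J = [[4·x + 2·y^2 + 2, 4·x·y + 2·y], [y^2, 2·x·y - 5]].
At the point, J = [[14.000, -12.000], [1.000, -10.000]] (det J = -128.000).
Solving J·Δ = −F gives Δ = (-1.008, 0.449).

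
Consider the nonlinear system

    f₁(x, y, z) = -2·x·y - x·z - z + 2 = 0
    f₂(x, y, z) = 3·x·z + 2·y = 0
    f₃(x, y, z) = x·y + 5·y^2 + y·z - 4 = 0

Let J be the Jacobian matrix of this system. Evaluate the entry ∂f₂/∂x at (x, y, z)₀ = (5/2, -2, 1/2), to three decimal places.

∂f₂/∂x = 3·z.
At (5/2, -2, 1/2) this is 1.500.

1.500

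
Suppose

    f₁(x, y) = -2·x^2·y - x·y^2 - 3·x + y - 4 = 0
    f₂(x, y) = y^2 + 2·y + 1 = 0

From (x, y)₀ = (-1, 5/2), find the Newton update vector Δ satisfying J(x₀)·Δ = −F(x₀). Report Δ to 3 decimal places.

At (-1, 5/2): F = (2.750, 12.250).
Jacobian J = [[-4·x·y - y^2 - 3, -2·x^2 - 2·x·y + 1], [0, 2·y + 2]].
At the point, J = [[0.750, 4.000], [0.000, 7.000]] (det J = 5.250).
Solving J·Δ = −F gives Δ = (5.667, -1.750).

(5.667, -1.750)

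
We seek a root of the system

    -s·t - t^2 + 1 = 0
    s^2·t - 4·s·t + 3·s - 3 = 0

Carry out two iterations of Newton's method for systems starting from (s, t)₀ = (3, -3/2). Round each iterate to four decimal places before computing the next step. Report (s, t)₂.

At (3, -3/2): F = (3.2500, 10.5000).
Jacobian J = [[-t, -s - 2·t], [2·s·t - 4·t + 3, s^2 - 4·s]].
At the point, J = [[1.5000, 0.0000], [0.0000, -3.0000]] (det J = -4.5000).
Solving J·Δ = −F gives Δ = (-2.1667, 3.5000).
Then the next iterate is (s, t)₁ = (0.8333, 2.0000).
Round to (0.8333, 2.0000) and repeat: F = (-4.6666, -5.777722), J = [[-2.0000, -4.8333], [-1.6668, -2.638811]].
Δ = (-5.6185, 1.3594), so (s, t)₂ = (-4.7852, 3.3594).

(-4.7852, 3.3594)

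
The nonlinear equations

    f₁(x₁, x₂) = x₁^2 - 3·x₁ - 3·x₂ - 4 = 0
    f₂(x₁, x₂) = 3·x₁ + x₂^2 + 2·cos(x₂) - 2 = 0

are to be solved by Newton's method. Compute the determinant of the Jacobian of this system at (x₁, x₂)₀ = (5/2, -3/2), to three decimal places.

J = [[2·x₁ - 3, -3], [3, 2·x₂ - 2·sin(x₂)]].
At the point, J = [[2.000, -3.000], [3.000, -1.00501]].
det J = 6.990.

6.990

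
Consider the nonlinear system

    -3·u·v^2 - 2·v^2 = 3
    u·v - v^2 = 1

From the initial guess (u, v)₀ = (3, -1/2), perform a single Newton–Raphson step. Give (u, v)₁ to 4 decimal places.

(0.1000, -0.1750)

At (3, -1/2): F = (-5.7500, -2.7500).
Jacobian J = [[-3·v^2, -6·u·v - 4·v], [v, u - 2·v]].
At the point, J = [[-0.7500, 11.0000], [-0.5000, 4.0000]] (det J = 2.5000).
Solving J·Δ = −F gives Δ = (-2.9000, 0.3250).
Then the next iterate is (u, v)₁ = (0.1000, -0.1750).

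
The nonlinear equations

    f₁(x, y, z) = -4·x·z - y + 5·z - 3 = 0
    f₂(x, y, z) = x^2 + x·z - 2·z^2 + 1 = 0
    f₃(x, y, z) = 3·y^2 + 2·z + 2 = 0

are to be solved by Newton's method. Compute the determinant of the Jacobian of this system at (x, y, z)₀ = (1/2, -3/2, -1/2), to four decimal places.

32.5000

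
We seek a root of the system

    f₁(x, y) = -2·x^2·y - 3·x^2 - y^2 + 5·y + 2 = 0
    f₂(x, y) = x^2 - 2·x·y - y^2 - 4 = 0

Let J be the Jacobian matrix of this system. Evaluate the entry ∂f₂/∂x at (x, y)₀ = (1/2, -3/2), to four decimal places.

∂f₂/∂x = 2·x - 2·y.
At (1/2, -3/2) this is 4.0000.

4.0000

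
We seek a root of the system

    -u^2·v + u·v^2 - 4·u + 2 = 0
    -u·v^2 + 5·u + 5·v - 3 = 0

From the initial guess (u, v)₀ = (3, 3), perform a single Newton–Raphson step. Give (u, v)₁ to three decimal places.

At (3, 3): F = (-10.000, 0.000).
Jacobian J = [[-2·u·v + v^2 - 4, -u^2 + 2·u·v], [-v^2 + 5, -2·u·v + 5]].
At the point, J = [[-13.000, 9.000], [-4.000, -13.000]] (det J = 205.000).
Solving J·Δ = −F gives Δ = (-0.634, 0.195).
Then the next iterate is (u, v)₁ = (2.366, 3.195).

(2.366, 3.195)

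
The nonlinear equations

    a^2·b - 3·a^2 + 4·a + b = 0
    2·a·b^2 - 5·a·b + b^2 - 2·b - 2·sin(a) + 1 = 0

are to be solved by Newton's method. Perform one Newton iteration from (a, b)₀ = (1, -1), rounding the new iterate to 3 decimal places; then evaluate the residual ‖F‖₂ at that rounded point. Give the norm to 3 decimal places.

At (1, -1): F = (-1.000, 9.31706).
Jacobian J = [[2·a·b - 6·a + 4, a^2 + 1], [2·b^2 - 5·b - 2·cos(a), 4·a·b - 5·a + 2·b - 2]].
At the point, J = [[-4.000, 2.000], [5.91940, -13.000]] (det J = 40.16121).
Solving J·Δ = −F gives Δ = (0.140, 0.781).
Then the next iterate is (a, b)₁ = (1.140, -0.219).
Re-evaluating at (1.140, -0.219): F = (0.15759, 1.02635), so ‖F‖₂ = 1.038.

1.038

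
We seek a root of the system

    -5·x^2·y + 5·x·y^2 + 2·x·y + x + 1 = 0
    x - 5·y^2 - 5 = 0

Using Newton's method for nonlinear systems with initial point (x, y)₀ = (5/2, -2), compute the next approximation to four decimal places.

At (5/2, -2): F = (106.0000, -22.5000).
Jacobian J = [[-10·x·y + 5·y^2 + 2·y + 1, -5·x^2 + 10·x·y + 2·x], [1, -10·y]].
At the point, J = [[67.0000, -76.2500], [1.0000, 20.0000]] (det J = 1416.2500).
Solving J·Δ = −F gives Δ = (-0.2855, 1.1393).
Then the next iterate is (x, y)₁ = (2.2145, -0.8607).

(2.2145, -0.8607)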